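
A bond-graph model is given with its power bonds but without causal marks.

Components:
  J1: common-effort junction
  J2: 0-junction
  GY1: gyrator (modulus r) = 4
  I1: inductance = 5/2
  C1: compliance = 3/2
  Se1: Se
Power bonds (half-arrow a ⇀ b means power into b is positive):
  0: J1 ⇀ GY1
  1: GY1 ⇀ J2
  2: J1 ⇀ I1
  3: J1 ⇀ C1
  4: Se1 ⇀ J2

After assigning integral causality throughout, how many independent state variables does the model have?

bond 4 stroke→J2  (Se1 fixes effort; stroke away)
bond 1 stroke→GY1  (0-jn J2 has e-setter on 4)
bond 0 stroke→GY1  (GY GY1: same side as bond 1)
bond 2 stroke→I1  (I1 integral (f out))
bond 3 stroke→J1  (J1 needs exactly one e-in)

2  (C1, I1 all integral)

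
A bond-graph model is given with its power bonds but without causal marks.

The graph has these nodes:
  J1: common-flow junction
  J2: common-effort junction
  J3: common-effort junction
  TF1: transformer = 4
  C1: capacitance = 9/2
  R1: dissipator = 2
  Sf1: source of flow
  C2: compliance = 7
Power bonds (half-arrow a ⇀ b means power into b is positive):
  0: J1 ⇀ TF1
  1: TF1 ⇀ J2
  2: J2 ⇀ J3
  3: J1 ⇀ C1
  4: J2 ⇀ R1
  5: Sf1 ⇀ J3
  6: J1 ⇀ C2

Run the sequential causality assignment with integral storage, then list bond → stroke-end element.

β0 |TF1
β1 |J2
β2 |J3
β3 |J1
β4 |R1
β5 |Sf1
β6 |J1

β5 →Sf1  (Sf1 fixes flow; stroke at Sf1)
β2 →J3  (J3 needs exactly one e-in)
β3 →J1  (C1: C, integral causality)
β6 →J1  (C2 integral (e out))
β0 →TF1  (only one flow-in slot at J1)
β1 →J2  (TF1 one-in-one-out from 0)
β4 →R1  (0-jn J2 has e-setter on 1)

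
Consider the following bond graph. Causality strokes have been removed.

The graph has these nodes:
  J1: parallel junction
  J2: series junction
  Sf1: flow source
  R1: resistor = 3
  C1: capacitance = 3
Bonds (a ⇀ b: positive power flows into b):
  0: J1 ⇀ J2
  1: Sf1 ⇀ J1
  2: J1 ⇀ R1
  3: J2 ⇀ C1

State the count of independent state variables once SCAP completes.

β1 →Sf1  (Sf1 fixes flow; stroke at Sf1)
β3 →J2  (prefer integral on C1)
β0 →J1  (J2 needs exactly one f-in)
β2 →R1  (common-e at J1 fixed by 0)

1  (C1 all integral)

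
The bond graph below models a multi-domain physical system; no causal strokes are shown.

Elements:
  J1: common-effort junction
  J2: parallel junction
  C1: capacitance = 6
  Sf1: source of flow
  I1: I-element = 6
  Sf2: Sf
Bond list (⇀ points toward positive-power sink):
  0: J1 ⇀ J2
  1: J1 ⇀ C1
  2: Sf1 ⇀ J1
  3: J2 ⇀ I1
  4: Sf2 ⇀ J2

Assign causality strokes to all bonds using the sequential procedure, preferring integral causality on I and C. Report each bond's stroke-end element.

b0 stroke→J2
b1 stroke→J1
b2 stroke→Sf1
b3 stroke→I1
b4 stroke→Sf2

#2 stroke at Sf1  (Sf1 (Sf) sets flow on bond)
#4 stroke at Sf2  (Sf2 fixes flow; stroke at Sf2)
#1 stroke at J1  (C1 integral (e out))
#0 stroke at J2  (J1 effort already set via bond 1)
#3 stroke at I1  (0-jn J2 has e-setter on 0)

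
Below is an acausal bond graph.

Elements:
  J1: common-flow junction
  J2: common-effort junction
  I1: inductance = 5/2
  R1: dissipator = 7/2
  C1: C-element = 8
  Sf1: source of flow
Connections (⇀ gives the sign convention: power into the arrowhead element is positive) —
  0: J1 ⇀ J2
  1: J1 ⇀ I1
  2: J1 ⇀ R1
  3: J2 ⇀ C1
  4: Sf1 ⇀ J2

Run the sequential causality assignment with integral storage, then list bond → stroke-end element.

β4 stroke at Sf1  (Sf1 (Sf) sets flow on bond)
β1 stroke at I1  (prefer integral on I1)
β0 stroke at J1  (common-f at J1 fixed by 1)
β2 stroke at J1  (common-f at J1 fixed by 1)
β3 stroke at J2  (J2 needs exactly one e-in)

b0 stroke→J1
b1 stroke→I1
b2 stroke→J1
b3 stroke→J2
b4 stroke→Sf1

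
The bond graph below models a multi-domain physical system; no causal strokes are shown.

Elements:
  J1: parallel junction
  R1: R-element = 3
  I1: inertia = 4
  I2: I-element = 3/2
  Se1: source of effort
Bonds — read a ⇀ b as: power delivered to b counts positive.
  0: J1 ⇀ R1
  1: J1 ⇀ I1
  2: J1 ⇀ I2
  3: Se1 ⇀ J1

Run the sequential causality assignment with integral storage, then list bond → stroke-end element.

b0 →R1
b1 →I1
b2 →I2
b3 →J1

#3 |J1  (source Se1 imposes e)
#0 |R1  (0-jn J1 has e-setter on 3)
#1 |I1  (J1 effort already set via bond 3)
#2 |I2  (J1: bond 3 brought effort, rest push out)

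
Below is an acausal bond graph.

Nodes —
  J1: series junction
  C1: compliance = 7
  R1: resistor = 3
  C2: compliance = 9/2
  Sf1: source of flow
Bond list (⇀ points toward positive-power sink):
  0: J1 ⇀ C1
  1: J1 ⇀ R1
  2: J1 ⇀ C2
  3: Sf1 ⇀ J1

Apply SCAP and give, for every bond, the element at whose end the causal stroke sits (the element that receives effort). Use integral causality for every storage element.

β0 stroke→J1
β1 stroke→J1
β2 stroke→J1
β3 stroke→Sf1

b3 |Sf1  (Sf1: flow source, stroke at near end)
b0 |J1  (J1: bond 3 brought flow, rest push out)
b1 |J1  (J1 flow already set via bond 3)
b2 |J1  (1-jn J1 has f-setter on 3)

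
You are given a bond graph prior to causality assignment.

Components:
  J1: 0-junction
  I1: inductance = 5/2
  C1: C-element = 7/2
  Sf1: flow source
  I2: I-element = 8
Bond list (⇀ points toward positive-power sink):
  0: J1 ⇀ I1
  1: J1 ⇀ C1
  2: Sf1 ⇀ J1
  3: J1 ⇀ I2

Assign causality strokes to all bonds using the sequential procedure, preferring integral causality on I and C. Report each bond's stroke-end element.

β2 stroke→Sf1  (Sf1 fixes flow; stroke at Sf1)
β0 stroke→I1  (I1 outputs flow p/I1)
β1 stroke→J1  (C1 integral (e out))
β3 stroke→I2  (0-jn J1 has e-setter on 1)

bond 0 stroke→I1
bond 1 stroke→J1
bond 2 stroke→Sf1
bond 3 stroke→I2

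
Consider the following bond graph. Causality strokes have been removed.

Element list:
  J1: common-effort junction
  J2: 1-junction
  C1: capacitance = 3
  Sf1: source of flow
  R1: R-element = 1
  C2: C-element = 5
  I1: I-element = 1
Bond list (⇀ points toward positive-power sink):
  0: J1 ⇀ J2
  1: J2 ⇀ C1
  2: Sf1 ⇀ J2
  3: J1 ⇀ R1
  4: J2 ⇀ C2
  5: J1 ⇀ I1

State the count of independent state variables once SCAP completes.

#2 →Sf1  (source Sf1 imposes f)
#0 →J2  (1-jn J2 has f-setter on 2)
#1 →J2  (J2: bond 2 brought flow, rest push out)
#4 →J2  (common-f at J2 fixed by 2)
#5 →I1  (I1: I, integral causality)
#3 →J1  (J1: last free bond brings effort in)

3  (C1, C2, I1 all integral)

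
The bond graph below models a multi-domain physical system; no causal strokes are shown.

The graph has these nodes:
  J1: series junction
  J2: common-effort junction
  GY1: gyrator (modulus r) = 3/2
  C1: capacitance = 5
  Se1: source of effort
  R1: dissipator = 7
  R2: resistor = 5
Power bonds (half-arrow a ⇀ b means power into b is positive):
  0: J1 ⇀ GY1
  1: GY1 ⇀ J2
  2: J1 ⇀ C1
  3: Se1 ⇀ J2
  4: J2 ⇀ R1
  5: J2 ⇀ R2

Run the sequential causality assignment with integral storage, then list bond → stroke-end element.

β0 →GY1
β1 →GY1
β2 →J1
β3 →J2
β4 →R1
β5 →R2

b3 stroke at J2  (Se1 fixes effort; stroke away)
b1 stroke at GY1  (J2 effort already set via bond 3)
b4 stroke at R1  (common-e at J2 fixed by 3)
b5 stroke at R2  (0-jn J2 has e-setter on 3)
b0 stroke at GY1  (through GY1, causality inverts; strokes same side of GY1)
b2 stroke at J1  (J1 flow already set via bond 0)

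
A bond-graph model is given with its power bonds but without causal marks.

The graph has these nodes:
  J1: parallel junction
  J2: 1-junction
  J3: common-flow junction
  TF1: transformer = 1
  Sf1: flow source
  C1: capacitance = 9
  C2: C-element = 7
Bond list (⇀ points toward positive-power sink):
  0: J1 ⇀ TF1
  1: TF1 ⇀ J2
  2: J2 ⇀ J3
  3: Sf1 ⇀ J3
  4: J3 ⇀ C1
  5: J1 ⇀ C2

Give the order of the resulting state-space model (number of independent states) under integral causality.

2  (C1, C2 all integral)

β3 →Sf1  (Sf1 (Sf) sets flow on bond)
β2 →J3  (J3: bond 3 brought flow, rest push out)
β4 →J3  (J3: bond 3 brought flow, rest push out)
β1 →J2  (J2: bond 2 brought flow, rest push out)
β0 →TF1  (through TF1, causality passes straight; one stroke at TF1)
β5 →J1  (only one effort-in slot at J1)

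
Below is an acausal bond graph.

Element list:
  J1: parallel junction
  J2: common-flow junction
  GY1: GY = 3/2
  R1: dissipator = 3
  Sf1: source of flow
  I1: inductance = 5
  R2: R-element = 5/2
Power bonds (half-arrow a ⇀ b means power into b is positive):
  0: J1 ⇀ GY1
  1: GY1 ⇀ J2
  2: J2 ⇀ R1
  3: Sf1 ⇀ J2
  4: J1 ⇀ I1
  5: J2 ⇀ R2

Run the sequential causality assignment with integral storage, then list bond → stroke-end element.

b3 stroke→Sf1  (Sf1: flow source, stroke at near end)
b1 stroke→J2  (common-f at J2 fixed by 3)
b2 stroke→J2  (common-f at J2 fixed by 3)
b5 stroke→J2  (1-jn J2 has f-setter on 3)
b0 stroke→J1  (GY1: gyrator matches bond 1)
b4 stroke→I1  (common-e at J1 fixed by 0)

bond 0 |J1
bond 1 |J2
bond 2 |J2
bond 3 |Sf1
bond 4 |I1
bond 5 |J2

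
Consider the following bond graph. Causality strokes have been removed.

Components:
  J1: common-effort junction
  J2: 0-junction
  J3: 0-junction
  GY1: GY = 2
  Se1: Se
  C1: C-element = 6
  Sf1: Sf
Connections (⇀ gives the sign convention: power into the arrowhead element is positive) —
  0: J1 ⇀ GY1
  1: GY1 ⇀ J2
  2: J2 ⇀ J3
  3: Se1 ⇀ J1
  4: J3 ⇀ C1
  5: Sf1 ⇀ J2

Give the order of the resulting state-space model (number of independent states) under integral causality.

1  (C1 all integral)

b3 |J1  (Se1: effort source, stroke at far end)
b5 |Sf1  (Sf1 fixes flow; stroke at Sf1)
b0 |GY1  (J1 effort already set via bond 3)
b1 |GY1  (through GY1, causality inverts; strokes same side of GY1)
b2 |J2  (only one effort-in slot at J2)
b4 |J3  (J3 needs exactly one e-in)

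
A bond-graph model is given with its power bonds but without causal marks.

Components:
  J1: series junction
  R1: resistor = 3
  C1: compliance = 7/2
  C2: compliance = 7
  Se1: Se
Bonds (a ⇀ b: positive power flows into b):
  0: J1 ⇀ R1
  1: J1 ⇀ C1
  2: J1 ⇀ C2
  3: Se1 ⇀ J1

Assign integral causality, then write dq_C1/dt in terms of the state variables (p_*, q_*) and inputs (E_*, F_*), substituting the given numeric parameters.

dq_C1/dt = E_Se1/3 - 2*q_C1/21 - q_C2/21

#3 |J1  (Se1: effort source, stroke at far end)
#1 |J1  (C1: C, integral causality)
#2 |J1  (prefer integral on C2)
#0 |R1  (J1: last free bond brings flow in)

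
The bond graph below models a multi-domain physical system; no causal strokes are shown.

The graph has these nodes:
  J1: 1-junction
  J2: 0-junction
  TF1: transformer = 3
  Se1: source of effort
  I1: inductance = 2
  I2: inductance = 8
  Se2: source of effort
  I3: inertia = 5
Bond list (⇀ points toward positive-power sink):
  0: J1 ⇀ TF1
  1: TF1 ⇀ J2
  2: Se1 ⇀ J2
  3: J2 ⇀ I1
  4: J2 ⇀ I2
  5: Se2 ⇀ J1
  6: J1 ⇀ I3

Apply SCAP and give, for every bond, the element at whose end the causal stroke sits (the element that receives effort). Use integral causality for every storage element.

#2 |J2  (Se1 (Se) sets effort on bond)
#5 |J1  (Se2 fixes effort; stroke away)
#1 |TF1  (J2 effort already set via bond 2)
#3 |I1  (J2: bond 2 brought effort, rest push out)
#4 |I2  (J2: bond 2 brought effort, rest push out)
#0 |J1  (TF TF1: opposite of bond 1)
#6 |I3  (J1: last free bond brings flow in)

β0 →J1
β1 →TF1
β2 →J2
β3 →I1
β4 →I2
β5 →J1
β6 →I3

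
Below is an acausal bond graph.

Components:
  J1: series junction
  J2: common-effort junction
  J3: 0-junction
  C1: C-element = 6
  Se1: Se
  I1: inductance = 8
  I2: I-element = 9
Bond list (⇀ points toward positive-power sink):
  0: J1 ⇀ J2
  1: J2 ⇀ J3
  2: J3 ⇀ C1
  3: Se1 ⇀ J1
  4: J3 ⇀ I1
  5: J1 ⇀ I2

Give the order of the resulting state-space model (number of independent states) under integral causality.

3  (C1, I1, I2 all integral)

b3 →J1  (source Se1 imposes e)
b2 →J3  (C1 integral (e out))
b1 →J2  (J3: bond 2 brought effort, rest push out)
b4 →I1  (J3: bond 2 brought effort, rest push out)
b0 →J1  (J2 effort already set via bond 1)
b5 →I2  (J1 needs exactly one f-in)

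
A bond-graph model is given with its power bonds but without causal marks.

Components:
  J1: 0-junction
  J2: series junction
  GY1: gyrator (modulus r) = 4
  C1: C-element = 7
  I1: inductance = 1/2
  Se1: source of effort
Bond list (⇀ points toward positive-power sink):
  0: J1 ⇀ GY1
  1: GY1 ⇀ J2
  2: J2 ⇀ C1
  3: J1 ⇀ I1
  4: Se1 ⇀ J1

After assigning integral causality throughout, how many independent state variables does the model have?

2  (C1, I1 all integral)

β4 stroke→J1  (Se1: effort source, stroke at far end)
β0 stroke→GY1  (J1 effort already set via bond 4)
β3 stroke→I1  (0-jn J1 has e-setter on 4)
β1 stroke→GY1  (GY1 both-in/both-out from 0)
β2 stroke→J2  (common-f at J2 fixed by 1)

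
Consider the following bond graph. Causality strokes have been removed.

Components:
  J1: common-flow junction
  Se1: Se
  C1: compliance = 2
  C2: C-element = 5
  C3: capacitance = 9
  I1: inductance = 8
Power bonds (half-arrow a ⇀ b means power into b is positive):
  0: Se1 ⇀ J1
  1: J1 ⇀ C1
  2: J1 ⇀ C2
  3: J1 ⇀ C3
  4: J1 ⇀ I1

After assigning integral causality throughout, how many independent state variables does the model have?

4  (C1, C2, C3, I1 all integral)

β0 |J1  (Se1: effort source, stroke at far end)
β1 |J1  (C1: C, integral causality)
β2 |J1  (C2: C, integral causality)
β3 |J1  (C3 outputs effort q/C3)
β4 |I1  (only one flow-in slot at J1)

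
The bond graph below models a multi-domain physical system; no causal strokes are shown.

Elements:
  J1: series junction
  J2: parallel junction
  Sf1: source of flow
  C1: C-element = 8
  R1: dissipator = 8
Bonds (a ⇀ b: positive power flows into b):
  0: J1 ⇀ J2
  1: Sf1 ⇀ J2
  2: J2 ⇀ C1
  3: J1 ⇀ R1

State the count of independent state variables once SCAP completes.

1  (C1 all integral)

#1 →Sf1  (Sf1: flow source, stroke at near end)
#2 →J2  (prefer integral on C1)
#0 →J1  (J2: bond 2 brought effort, rest push out)
#3 →R1  (J1: last free bond brings flow in)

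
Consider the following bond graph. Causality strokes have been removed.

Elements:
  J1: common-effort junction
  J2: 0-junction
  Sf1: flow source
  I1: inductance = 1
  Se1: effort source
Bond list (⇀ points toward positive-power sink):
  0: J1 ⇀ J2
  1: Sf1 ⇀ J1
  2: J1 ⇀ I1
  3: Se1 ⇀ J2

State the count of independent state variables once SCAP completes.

1  (I1 all integral)

bond 1 stroke at Sf1  (Sf1 (Sf) sets flow on bond)
bond 3 stroke at J2  (Se1: effort source, stroke at far end)
bond 0 stroke at J1  (0-jn J2 has e-setter on 3)
bond 2 stroke at I1  (common-e at J1 fixed by 0)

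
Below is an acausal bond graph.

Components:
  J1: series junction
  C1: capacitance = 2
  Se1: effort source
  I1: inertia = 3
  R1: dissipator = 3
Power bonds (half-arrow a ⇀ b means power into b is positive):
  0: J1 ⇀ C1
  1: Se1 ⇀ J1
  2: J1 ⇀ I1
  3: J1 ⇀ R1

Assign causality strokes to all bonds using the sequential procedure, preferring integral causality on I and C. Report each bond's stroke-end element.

#1 stroke at J1  (Se1: effort source, stroke at far end)
#0 stroke at J1  (C1 integral (e out))
#2 stroke at I1  (I1: I, integral causality)
#3 stroke at J1  (J1: bond 2 brought flow, rest push out)

b0 →J1
b1 →J1
b2 →I1
b3 →J1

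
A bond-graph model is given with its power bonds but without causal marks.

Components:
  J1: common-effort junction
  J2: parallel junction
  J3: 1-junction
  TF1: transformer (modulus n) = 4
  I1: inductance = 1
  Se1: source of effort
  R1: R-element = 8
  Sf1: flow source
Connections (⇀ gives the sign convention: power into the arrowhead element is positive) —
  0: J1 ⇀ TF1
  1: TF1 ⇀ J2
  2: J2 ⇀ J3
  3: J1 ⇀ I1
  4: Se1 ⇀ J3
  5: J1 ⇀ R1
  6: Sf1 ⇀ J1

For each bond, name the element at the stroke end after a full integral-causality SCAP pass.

b4 |J3  (Se1: effort source, stroke at far end)
b6 |Sf1  (Sf1: flow source, stroke at near end)
b2 |J2  (closing 1-jn rule on J3)
b1 |TF1  (J2 effort already set via bond 2)
b0 |J1  (TF TF1: opposite of bond 1)
b3 |I1  (J1: bond 0 brought effort, rest push out)
b5 |R1  (J1 effort already set via bond 0)

bond 0 stroke at J1
bond 1 stroke at TF1
bond 2 stroke at J2
bond 3 stroke at I1
bond 4 stroke at J3
bond 5 stroke at R1
bond 6 stroke at Sf1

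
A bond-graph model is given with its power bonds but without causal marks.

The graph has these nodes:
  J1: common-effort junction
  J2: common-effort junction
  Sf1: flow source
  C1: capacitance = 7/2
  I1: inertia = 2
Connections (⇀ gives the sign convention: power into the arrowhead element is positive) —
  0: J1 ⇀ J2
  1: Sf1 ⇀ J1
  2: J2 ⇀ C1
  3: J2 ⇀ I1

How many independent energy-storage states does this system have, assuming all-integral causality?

2  (C1, I1 all integral)

bond 1 stroke at Sf1  (source Sf1 imposes f)
bond 0 stroke at J1  (J1 needs exactly one e-in)
bond 2 stroke at J2  (prefer integral on C1)
bond 3 stroke at I1  (J2 effort already set via bond 2)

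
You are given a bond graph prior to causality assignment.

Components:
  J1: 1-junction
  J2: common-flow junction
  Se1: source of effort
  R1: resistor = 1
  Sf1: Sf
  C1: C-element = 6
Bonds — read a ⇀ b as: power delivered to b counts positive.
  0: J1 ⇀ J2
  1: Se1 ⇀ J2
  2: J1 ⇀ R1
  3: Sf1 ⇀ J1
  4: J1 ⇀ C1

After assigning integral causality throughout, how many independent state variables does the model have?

1  (C1 all integral)

β1 stroke→J2  (Se1: effort source, stroke at far end)
β3 stroke→Sf1  (Sf1: flow source, stroke at near end)
β0 stroke→J1  (J1: bond 3 brought flow, rest push out)
β2 stroke→J1  (J1: bond 3 brought flow, rest push out)
β4 stroke→J1  (1-jn J1 has f-setter on 3)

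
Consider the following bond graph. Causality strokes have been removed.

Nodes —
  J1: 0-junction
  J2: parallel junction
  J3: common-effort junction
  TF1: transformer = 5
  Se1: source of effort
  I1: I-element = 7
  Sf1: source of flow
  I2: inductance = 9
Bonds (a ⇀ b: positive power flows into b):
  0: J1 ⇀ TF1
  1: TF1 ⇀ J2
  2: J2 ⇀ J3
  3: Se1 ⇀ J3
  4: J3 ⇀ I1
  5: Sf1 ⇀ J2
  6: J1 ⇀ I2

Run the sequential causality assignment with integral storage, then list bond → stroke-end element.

β3 |J3  (Se1 (Se) sets effort on bond)
β5 |Sf1  (source Sf1 imposes f)
β2 |J2  (J3: bond 3 brought effort, rest push out)
β4 |I1  (J3: bond 3 brought effort, rest push out)
β1 |TF1  (J2: bond 2 brought effort, rest push out)
β0 |J1  (TF1 one-in-one-out from 1)
β6 |I2  (0-jn J1 has e-setter on 0)

bond 0 stroke at J1
bond 1 stroke at TF1
bond 2 stroke at J2
bond 3 stroke at J3
bond 4 stroke at I1
bond 5 stroke at Sf1
bond 6 stroke at I2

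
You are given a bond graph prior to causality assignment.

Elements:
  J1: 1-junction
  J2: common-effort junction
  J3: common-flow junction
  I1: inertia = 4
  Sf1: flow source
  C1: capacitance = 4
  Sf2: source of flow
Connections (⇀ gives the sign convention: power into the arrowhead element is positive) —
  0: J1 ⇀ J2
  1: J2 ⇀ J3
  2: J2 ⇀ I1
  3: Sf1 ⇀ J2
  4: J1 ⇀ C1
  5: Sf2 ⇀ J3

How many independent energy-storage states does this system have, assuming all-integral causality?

2  (C1, I1 all integral)

β3 stroke→Sf1  (Sf1 (Sf) sets flow on bond)
β5 stroke→Sf2  (Sf2 fixes flow; stroke at Sf2)
β1 stroke→J3  (common-f at J3 fixed by 5)
β2 stroke→I1  (prefer integral on I1)
β0 stroke→J2  (closing 0-jn rule on J2)
β4 stroke→J1  (common-f at J1 fixed by 0)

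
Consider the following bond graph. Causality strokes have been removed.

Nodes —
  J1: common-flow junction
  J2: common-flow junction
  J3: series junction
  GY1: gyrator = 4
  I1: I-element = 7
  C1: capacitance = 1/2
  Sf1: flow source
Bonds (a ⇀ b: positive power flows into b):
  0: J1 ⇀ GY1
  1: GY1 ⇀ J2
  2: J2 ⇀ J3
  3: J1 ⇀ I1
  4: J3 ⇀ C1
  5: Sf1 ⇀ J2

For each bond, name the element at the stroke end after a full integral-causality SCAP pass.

b5 stroke→Sf1  (Sf1 (Sf) sets flow on bond)
b1 stroke→J2  (J2 flow already set via bond 5)
b2 stroke→J2  (J2: bond 5 brought flow, rest push out)
b4 stroke→J3  (J3: bond 2 brought flow, rest push out)
b0 stroke→J1  (GY GY1: same side as bond 1)
b3 stroke→I1  (J1: last free bond brings flow in)

β0 |J1
β1 |J2
β2 |J2
β3 |I1
β4 |J3
β5 |Sf1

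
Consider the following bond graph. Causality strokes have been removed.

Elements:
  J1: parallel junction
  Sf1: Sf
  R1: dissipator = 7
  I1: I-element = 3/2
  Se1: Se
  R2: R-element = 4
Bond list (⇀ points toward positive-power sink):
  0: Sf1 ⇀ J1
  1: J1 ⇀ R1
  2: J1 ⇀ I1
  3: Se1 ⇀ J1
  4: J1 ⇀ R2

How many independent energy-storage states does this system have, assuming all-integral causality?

#0 stroke at Sf1  (Sf1: flow source, stroke at near end)
#3 stroke at J1  (source Se1 imposes e)
#1 stroke at R1  (common-e at J1 fixed by 3)
#2 stroke at I1  (J1: bond 3 brought effort, rest push out)
#4 stroke at R2  (J1 effort already set via bond 3)

1  (I1 all integral)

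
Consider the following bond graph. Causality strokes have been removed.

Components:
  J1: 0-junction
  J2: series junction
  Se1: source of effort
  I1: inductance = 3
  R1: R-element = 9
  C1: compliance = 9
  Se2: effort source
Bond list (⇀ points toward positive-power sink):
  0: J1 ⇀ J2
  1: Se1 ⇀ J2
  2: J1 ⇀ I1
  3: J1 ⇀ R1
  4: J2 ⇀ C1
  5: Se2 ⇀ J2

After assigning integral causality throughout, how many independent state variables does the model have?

2  (C1, I1 all integral)

β1 |J2  (source Se1 imposes e)
β5 |J2  (Se2 fixes effort; stroke away)
β2 |I1  (I1 integral (f out))
β4 |J2  (prefer integral on C1)
β0 |J1  (closing 1-jn rule on J2)
β3 |R1  (J1: bond 0 brought effort, rest push out)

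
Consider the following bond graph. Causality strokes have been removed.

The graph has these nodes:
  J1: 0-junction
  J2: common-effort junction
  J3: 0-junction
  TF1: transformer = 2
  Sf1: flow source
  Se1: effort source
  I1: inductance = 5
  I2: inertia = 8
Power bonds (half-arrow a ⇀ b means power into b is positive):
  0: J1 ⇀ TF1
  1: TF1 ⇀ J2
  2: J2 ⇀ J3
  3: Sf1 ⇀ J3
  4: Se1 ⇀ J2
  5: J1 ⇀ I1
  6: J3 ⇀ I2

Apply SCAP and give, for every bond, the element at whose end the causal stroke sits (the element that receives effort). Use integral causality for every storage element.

b0 stroke→J1
b1 stroke→TF1
b2 stroke→J3
b3 stroke→Sf1
b4 stroke→J2
b5 stroke→I1
b6 stroke→I2

#3 stroke→Sf1  (Sf1 (Sf) sets flow on bond)
#4 stroke→J2  (Se1 fixes effort; stroke away)
#1 stroke→TF1  (0-jn J2 has e-setter on 4)
#2 stroke→J3  (J2: bond 4 brought effort, rest push out)
#6 stroke→I2  (J3: bond 2 brought effort, rest push out)
#0 stroke→J1  (TF1 one-in-one-out from 1)
#5 stroke→I1  (common-e at J1 fixed by 0)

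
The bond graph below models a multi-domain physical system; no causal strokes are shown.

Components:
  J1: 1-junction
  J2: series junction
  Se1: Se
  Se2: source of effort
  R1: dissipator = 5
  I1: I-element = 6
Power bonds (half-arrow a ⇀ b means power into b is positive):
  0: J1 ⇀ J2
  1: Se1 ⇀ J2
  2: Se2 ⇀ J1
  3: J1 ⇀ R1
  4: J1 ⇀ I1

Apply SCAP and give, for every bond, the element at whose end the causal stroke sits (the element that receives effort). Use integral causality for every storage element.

#1 stroke at J2  (Se1 fixes effort; stroke away)
#2 stroke at J1  (Se2: effort source, stroke at far end)
#0 stroke at J1  (closing 1-jn rule on J2)
#4 stroke at I1  (prefer integral on I1)
#3 stroke at J1  (common-f at J1 fixed by 4)

#0 stroke at J1
#1 stroke at J2
#2 stroke at J1
#3 stroke at J1
#4 stroke at I1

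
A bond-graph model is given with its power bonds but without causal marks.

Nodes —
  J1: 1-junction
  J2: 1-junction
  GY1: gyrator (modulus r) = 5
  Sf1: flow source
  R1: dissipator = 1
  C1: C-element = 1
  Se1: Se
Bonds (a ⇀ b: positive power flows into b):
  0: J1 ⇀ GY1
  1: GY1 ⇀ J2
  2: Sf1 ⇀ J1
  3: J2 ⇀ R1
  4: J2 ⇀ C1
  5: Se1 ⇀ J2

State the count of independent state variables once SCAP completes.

β2 stroke→Sf1  (Sf1 fixes flow; stroke at Sf1)
β5 stroke→J2  (Se1 fixes effort; stroke away)
β0 stroke→J1  (J1 flow already set via bond 2)
β1 stroke→J2  (GY GY1: same side as bond 0)
β4 stroke→J2  (C1: C, integral causality)
β3 stroke→R1  (closing 1-jn rule on J2)

1  (C1 all integral)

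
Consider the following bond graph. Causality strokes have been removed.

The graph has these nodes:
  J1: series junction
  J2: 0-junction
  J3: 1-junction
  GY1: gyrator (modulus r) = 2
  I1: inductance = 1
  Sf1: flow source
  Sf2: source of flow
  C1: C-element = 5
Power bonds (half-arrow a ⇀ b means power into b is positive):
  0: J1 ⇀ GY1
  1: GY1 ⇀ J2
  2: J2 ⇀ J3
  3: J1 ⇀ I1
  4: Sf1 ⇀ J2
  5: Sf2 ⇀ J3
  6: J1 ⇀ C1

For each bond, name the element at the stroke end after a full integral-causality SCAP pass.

β4 |Sf1  (source Sf1 imposes f)
β5 |Sf2  (Sf2: flow source, stroke at near end)
β2 |J3  (1-jn J3 has f-setter on 5)
β1 |J2  (J2 needs exactly one e-in)
β0 |J1  (GY GY1: same side as bond 1)
β3 |I1  (I1: I, integral causality)
β6 |J1  (J1: bond 3 brought flow, rest push out)

#0 stroke→J1
#1 stroke→J2
#2 stroke→J3
#3 stroke→I1
#4 stroke→Sf1
#5 stroke→Sf2
#6 stroke→J1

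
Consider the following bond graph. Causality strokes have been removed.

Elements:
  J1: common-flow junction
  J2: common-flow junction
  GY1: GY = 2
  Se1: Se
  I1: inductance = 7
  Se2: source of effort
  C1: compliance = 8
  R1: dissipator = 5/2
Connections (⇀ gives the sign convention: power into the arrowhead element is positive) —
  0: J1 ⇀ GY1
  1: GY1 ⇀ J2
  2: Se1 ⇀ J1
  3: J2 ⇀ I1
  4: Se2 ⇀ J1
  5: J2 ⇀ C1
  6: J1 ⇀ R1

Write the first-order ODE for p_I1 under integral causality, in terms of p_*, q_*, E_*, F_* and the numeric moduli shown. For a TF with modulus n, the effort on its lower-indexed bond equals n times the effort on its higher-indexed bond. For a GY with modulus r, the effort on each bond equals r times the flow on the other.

dp_I1/dt = 4*E_Se1/5 + 4*E_Se2/5 - 8*p_I1/35 - q_C1/8

#2 stroke at J1  (Se1 fixes effort; stroke away)
#4 stroke at J1  (source Se2 imposes e)
#3 stroke at I1  (prefer integral on I1)
#1 stroke at J2  (1-jn J2 has f-setter on 3)
#5 stroke at J2  (common-f at J2 fixed by 3)
#0 stroke at J1  (GY1: gyrator matches bond 1)
#6 stroke at R1  (closing 1-jn rule on J1)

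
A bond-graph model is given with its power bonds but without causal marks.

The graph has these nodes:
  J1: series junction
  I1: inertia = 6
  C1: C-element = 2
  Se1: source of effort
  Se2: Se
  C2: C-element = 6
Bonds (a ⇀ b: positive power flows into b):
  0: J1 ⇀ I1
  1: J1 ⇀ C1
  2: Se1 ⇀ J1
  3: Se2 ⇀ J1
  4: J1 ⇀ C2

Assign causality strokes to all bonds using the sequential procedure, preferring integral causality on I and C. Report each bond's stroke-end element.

bond 0 stroke→I1
bond 1 stroke→J1
bond 2 stroke→J1
bond 3 stroke→J1
bond 4 stroke→J1

bond 2 stroke at J1  (Se1: effort source, stroke at far end)
bond 3 stroke at J1  (Se2 (Se) sets effort on bond)
bond 0 stroke at I1  (I1 outputs flow p/I1)
bond 1 stroke at J1  (J1 flow already set via bond 0)
bond 4 stroke at J1  (J1: bond 0 brought flow, rest push out)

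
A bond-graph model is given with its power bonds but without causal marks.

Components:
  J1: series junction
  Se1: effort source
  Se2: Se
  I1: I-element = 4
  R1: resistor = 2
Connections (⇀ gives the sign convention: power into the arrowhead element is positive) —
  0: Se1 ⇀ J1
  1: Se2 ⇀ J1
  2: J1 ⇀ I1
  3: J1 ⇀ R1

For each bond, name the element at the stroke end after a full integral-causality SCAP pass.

β0 stroke at J1  (Se1 (Se) sets effort on bond)
β1 stroke at J1  (Se2 (Se) sets effort on bond)
β2 stroke at I1  (I1 integral (f out))
β3 stroke at J1  (J1: bond 2 brought flow, rest push out)

b0 stroke at J1
b1 stroke at J1
b2 stroke at I1
b3 stroke at J1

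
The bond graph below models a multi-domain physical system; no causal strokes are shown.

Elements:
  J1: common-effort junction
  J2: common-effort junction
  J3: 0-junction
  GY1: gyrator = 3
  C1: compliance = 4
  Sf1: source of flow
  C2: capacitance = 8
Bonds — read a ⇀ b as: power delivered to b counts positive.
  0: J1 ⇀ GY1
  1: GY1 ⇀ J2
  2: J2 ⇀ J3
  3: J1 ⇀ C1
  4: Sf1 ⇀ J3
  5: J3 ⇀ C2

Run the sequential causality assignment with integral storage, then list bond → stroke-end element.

b0 stroke at GY1
b1 stroke at GY1
b2 stroke at J2
b3 stroke at J1
b4 stroke at Sf1
b5 stroke at J3

β4 stroke→Sf1  (Sf1: flow source, stroke at near end)
β3 stroke→J1  (C1: C, integral causality)
β0 stroke→GY1  (0-jn J1 has e-setter on 3)
β1 stroke→GY1  (through GY1, causality inverts; strokes same side of GY1)
β2 stroke→J2  (J2: last free bond brings effort in)
β5 stroke→J3  (closing 0-jn rule on J3)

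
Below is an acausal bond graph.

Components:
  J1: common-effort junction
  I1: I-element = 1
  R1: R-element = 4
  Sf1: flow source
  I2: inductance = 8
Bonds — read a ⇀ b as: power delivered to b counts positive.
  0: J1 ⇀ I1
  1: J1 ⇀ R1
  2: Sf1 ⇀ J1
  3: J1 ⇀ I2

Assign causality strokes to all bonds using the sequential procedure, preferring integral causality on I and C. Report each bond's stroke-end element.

β2 stroke→Sf1  (Sf1 fixes flow; stroke at Sf1)
β0 stroke→I1  (I1 integral (f out))
β3 stroke→I2  (I2 integral (f out))
β1 stroke→J1  (closing 0-jn rule on J1)

b0 →I1
b1 →J1
b2 →Sf1
b3 →I2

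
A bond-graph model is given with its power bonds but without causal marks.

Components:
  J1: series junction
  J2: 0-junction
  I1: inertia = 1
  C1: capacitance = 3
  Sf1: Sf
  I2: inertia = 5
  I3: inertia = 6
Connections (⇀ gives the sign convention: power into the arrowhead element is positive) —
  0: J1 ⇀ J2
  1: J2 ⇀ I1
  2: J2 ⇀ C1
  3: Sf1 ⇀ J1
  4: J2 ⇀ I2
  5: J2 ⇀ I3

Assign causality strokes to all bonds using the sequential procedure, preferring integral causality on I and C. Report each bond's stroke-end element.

b3 stroke→Sf1  (Sf1 (Sf) sets flow on bond)
b0 stroke→J1  (J1 flow already set via bond 3)
b1 stroke→I1  (I1: I, integral causality)
b2 stroke→J2  (C1: C, integral causality)
b4 stroke→I2  (common-e at J2 fixed by 2)
b5 stroke→I3  (0-jn J2 has e-setter on 2)

β0 stroke at J1
β1 stroke at I1
β2 stroke at J2
β3 stroke at Sf1
β4 stroke at I2
β5 stroke at I3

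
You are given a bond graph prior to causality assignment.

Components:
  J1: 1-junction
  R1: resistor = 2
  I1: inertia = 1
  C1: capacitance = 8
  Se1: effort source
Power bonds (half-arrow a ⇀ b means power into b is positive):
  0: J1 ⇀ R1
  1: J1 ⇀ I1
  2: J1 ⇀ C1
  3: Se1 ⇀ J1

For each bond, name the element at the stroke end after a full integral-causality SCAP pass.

bond 3 stroke at J1  (Se1 fixes effort; stroke away)
bond 1 stroke at I1  (prefer integral on I1)
bond 0 stroke at J1  (1-jn J1 has f-setter on 1)
bond 2 stroke at J1  (1-jn J1 has f-setter on 1)

#0 →J1
#1 →I1
#2 →J1
#3 →J1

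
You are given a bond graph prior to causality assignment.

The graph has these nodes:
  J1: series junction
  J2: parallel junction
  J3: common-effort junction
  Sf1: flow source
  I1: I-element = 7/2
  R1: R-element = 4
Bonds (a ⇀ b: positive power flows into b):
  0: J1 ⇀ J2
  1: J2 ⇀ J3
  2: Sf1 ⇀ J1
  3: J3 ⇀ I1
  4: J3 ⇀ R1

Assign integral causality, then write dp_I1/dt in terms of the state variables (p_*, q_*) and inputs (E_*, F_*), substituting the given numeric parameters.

dp_I1/dt = 4*F_Sf1 - 8*p_I1/7

#2 stroke→Sf1  (Sf1 fixes flow; stroke at Sf1)
#0 stroke→J1  (J1: bond 2 brought flow, rest push out)
#1 stroke→J2  (only one effort-in slot at J2)
#3 stroke→I1  (I1 integral (f out))
#4 stroke→J3  (J3: last free bond brings effort in)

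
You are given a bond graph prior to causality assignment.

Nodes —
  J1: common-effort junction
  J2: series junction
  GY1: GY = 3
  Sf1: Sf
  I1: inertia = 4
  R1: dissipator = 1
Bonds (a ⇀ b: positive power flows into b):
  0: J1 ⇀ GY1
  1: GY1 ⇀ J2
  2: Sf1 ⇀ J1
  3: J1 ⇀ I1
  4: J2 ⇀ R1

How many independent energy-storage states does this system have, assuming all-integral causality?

1  (I1 all integral)

β2 |Sf1  (Sf1 fixes flow; stroke at Sf1)
β3 |I1  (I1 integral (f out))
β0 |J1  (J1: last free bond brings effort in)
β1 |J2  (GY1 both-in/both-out from 0)
β4 |R1  (only one flow-in slot at J2)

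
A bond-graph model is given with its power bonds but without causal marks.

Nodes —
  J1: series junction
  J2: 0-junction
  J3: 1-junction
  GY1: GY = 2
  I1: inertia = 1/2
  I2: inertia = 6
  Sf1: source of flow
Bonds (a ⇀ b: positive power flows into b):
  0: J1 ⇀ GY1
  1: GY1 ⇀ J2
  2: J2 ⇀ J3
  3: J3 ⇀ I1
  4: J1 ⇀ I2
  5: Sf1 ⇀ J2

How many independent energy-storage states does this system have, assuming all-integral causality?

2  (I1, I2 all integral)

β5 →Sf1  (source Sf1 imposes f)
β3 →I1  (I1 integral (f out))
β2 →J3  (J3: bond 3 brought flow, rest push out)
β1 →J2  (J2 needs exactly one e-in)
β0 →J1  (GY1 both-in/both-out from 1)
β4 →I2  (only one flow-in slot at J1)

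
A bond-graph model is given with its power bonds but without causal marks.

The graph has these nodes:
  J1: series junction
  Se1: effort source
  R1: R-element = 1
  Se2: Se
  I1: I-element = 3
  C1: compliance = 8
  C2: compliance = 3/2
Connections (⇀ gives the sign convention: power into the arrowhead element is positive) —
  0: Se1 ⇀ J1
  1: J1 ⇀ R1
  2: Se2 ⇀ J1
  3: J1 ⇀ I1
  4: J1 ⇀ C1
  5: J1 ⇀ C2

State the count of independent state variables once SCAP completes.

3  (C1, C2, I1 all integral)

b0 →J1  (Se1 (Se) sets effort on bond)
b2 →J1  (source Se2 imposes e)
b3 →I1  (prefer integral on I1)
b1 →J1  (J1 flow already set via bond 3)
b4 →J1  (1-jn J1 has f-setter on 3)
b5 →J1  (common-f at J1 fixed by 3)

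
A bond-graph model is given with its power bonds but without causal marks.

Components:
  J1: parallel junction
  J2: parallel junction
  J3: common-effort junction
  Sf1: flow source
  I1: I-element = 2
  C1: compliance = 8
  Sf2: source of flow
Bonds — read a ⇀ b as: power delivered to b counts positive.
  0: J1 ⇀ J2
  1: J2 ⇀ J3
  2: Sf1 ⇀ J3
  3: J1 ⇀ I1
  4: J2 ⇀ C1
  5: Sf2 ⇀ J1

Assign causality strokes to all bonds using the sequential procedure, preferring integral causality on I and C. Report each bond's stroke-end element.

bond 0 stroke at J1
bond 1 stroke at J3
bond 2 stroke at Sf1
bond 3 stroke at I1
bond 4 stroke at J2
bond 5 stroke at Sf2

b2 stroke→Sf1  (Sf1 fixes flow; stroke at Sf1)
b5 stroke→Sf2  (Sf2 fixes flow; stroke at Sf2)
b1 stroke→J3  (J3: last free bond brings effort in)
b3 stroke→I1  (I1 integral (f out))
b0 stroke→J1  (J1 needs exactly one e-in)
b4 stroke→J2  (closing 0-jn rule on J2)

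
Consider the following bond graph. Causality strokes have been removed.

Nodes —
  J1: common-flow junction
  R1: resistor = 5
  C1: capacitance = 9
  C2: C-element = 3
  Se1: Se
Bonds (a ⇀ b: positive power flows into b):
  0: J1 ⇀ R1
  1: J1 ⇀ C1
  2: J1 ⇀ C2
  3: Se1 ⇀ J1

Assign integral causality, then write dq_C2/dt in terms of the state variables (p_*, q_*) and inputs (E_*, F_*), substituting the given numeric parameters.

dq_C2/dt = E_Se1/5 - q_C1/45 - q_C2/15

β3 →J1  (Se1 fixes effort; stroke away)
β1 →J1  (C1: C, integral causality)
β2 →J1  (C2 integral (e out))
β0 →R1  (J1: last free bond brings flow in)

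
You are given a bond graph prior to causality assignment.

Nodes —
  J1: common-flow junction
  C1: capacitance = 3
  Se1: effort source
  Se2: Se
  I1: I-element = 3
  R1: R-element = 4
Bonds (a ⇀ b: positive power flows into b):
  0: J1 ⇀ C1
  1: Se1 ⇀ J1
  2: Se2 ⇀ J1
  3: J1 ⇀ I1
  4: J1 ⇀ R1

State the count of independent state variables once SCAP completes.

2  (C1, I1 all integral)

#1 stroke at J1  (source Se1 imposes e)
#2 stroke at J1  (Se2 (Se) sets effort on bond)
#0 stroke at J1  (prefer integral on C1)
#3 stroke at I1  (I1: I, integral causality)
#4 stroke at J1  (1-jn J1 has f-setter on 3)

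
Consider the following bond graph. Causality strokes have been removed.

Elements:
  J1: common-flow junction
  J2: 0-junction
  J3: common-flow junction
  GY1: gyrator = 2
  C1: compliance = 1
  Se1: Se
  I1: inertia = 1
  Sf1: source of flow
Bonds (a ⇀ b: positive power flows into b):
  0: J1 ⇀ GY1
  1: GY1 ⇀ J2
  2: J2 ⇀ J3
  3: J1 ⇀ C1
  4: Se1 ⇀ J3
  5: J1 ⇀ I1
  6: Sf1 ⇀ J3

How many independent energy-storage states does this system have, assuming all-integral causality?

β4 stroke at J3  (source Se1 imposes e)
β6 stroke at Sf1  (Sf1 fixes flow; stroke at Sf1)
β2 stroke at J3  (J3: bond 6 brought flow, rest push out)
β1 stroke at J2  (J2: last free bond brings effort in)
β0 stroke at J1  (through GY1, causality inverts; strokes same side of GY1)
β3 stroke at J1  (C1 integral (e out))
β5 stroke at I1  (J1: last free bond brings flow in)

2  (C1, I1 all integral)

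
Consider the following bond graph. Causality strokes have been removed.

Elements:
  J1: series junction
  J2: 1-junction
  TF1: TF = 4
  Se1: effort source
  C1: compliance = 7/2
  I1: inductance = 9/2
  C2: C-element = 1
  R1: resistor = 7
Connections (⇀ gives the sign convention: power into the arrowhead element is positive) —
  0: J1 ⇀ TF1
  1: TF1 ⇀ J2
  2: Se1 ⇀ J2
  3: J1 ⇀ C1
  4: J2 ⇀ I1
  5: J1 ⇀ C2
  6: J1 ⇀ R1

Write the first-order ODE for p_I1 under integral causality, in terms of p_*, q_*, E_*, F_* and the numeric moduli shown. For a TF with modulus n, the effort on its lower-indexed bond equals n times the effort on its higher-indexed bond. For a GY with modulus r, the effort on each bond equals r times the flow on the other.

dp_I1/dt = E_Se1 - 7*p_I1/72 - q_C1/14 - q_C2/4

b2 →J2  (Se1 fixes effort; stroke away)
b3 →J1  (C1: C, integral causality)
b4 →I1  (I1 outputs flow p/I1)
b1 →J2  (J2: bond 4 brought flow, rest push out)
b0 →TF1  (TF1: transformer flips bond 1)
b5 →J1  (J1: bond 0 brought flow, rest push out)
b6 →J1  (J1 flow already set via bond 0)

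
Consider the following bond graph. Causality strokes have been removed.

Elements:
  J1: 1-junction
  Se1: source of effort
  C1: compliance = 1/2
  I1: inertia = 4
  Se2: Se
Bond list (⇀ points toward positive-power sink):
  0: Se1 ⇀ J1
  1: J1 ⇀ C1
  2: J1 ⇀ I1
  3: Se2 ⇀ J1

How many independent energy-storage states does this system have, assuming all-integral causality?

b0 |J1  (source Se1 imposes e)
b3 |J1  (Se2 (Se) sets effort on bond)
b1 |J1  (C1 outputs effort q/C1)
b2 |I1  (closing 1-jn rule on J1)

2  (C1, I1 all integral)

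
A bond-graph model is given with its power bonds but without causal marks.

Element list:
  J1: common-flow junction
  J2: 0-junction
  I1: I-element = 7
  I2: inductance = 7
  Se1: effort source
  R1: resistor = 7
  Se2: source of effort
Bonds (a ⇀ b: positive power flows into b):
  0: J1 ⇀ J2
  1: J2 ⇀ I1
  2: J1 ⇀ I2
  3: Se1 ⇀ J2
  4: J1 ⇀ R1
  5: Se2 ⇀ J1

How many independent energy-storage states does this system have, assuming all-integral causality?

2  (I1, I2 all integral)

#3 |J2  (Se1 fixes effort; stroke away)
#5 |J1  (source Se2 imposes e)
#0 |J1  (0-jn J2 has e-setter on 3)
#1 |I1  (J2 effort already set via bond 3)
#2 |I2  (I2 integral (f out))
#4 |J1  (common-f at J1 fixed by 2)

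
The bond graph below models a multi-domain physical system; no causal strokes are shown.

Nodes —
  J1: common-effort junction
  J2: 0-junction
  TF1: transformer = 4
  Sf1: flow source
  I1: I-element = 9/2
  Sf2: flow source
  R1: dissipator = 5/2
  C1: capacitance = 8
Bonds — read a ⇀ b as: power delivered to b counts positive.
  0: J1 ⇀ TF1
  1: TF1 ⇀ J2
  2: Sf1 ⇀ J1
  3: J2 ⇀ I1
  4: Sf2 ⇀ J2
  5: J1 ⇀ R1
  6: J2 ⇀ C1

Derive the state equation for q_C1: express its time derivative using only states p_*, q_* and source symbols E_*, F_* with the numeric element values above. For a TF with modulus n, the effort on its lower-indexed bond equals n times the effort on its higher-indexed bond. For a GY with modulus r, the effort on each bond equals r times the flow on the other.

bond 2 stroke at Sf1  (Sf1: flow source, stroke at near end)
bond 4 stroke at Sf2  (Sf2: flow source, stroke at near end)
bond 3 stroke at I1  (I1: I, integral causality)
bond 6 stroke at J2  (C1 outputs effort q/C1)
bond 1 stroke at TF1  (0-jn J2 has e-setter on 6)
bond 0 stroke at J1  (TF1 one-in-one-out from 1)
bond 5 stroke at R1  (J1: bond 0 brought effort, rest push out)

dq_C1/dt = 4*F_Sf1 + F_Sf2 - 2*p_I1/9 - 4*q_C1/5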